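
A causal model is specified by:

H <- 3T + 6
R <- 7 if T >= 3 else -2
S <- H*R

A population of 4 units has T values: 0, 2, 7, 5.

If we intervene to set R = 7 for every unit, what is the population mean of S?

115.5

Under do(R=7), R's equation is replaced by R=7 for every unit. Per-unit S: 42, 84, 189, 147. Mean = 115.5.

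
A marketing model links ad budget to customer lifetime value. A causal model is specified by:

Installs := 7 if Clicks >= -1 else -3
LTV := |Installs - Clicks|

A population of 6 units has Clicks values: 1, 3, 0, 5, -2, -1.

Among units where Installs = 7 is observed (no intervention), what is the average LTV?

5.4

Conditioning on Installs=7 selects the 5 unit(s) with Clicks ∈ {1, 3, 0, 5, -1}. Their LTV values: 6, 4, 7, 2, 8. Mean = 5.4.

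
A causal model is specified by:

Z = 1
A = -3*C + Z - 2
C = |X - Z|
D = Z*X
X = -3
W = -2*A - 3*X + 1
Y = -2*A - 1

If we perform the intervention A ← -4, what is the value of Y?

7

The intervention breaks the incoming arrows to A: A = -3*C + Z - 2 no longer applies, and A = -4.
Y = -2*A - 1  [with A=-4]  = 7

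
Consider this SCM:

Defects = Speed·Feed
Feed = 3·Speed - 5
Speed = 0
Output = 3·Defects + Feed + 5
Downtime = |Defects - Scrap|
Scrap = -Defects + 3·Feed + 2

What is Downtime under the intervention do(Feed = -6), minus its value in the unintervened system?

3

Under do(Feed=-6), the mechanism Feed = 3·Speed - 5 is discarded; Feed is fixed at -6.
Defects = Speed·Feed  [with Speed=0, Feed=-6]  = 0
Scrap = -Defects + 3·Feed + 2  [with Defects=0, Feed=-6]  = -16
Downtime = |Defects - Scrap|  [with Defects=0, Scrap=-16]  = 16
Without intervention: Feed = 3·Speed - 5  [with Speed=0]  = -5; Defects = Speed·Feed  [with Speed=0, Feed=-5]  = 0; Scrap = -Defects + 3·Feed + 2  [with Defects=0, Feed=-5]  = -13; Downtime = |Defects - Scrap|  [with Defects=0, Scrap=-13]  = 13.
Change = 16 − 13 = 3.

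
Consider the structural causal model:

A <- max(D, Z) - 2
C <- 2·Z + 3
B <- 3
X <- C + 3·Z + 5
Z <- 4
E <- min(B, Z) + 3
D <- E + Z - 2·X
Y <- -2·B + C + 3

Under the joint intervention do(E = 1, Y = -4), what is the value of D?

Under do(E = 1, Y = -4), each intervened variable's structural equation is replaced by its fixed value.
C = 2·Z + 3  [with Z=4]  = 11
X = C + 3·Z + 5  [with C=11, Z=4]  = 28
D = E + Z - 2·X  [with E=1, Z=4, X=28]  = -51

-51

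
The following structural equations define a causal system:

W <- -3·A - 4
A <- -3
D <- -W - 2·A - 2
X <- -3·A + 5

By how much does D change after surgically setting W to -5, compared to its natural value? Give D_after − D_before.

Under do(W=-5), the mechanism W <- -3·A - 4 is discarded; W is fixed at -5.
D = -W - 2·A - 2  [with W=-5, A=-3]  = 9
Without intervention: W = -3·A - 4  [with A=-3]  = 5; D = -W - 2·A - 2  [with W=5, A=-3]  = -1.
Change = 9 − (-1) = 10.

10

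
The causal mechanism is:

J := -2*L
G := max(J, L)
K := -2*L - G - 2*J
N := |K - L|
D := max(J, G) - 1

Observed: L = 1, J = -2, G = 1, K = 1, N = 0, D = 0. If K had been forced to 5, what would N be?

4

Intervening sets K = 5 and removes its equation (K := -2*L - G - 2*J).
N = |K - L|  [with K=5, L=1]  = 4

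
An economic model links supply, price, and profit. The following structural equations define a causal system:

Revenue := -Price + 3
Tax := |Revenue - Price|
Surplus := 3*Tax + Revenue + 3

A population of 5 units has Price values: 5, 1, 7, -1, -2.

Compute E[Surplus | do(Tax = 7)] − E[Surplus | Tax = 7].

The intervention sets Tax=7 in all 5 units regardless of Price. Recomputing Surplus per unit gives 22, 26, 20, 28, 29; average 25.
Observing Tax=7 restricts to units where Tax's equation naturally yields 7: Price ∈ {5, -2}. In that subpopulation Surplus = 22, 29, mean 25.5.
Difference = 25 − 25.5 = -0.5.

-0.5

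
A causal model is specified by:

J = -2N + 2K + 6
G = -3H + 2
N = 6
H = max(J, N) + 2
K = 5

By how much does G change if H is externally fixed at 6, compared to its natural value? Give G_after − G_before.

6

Intervening sets H = 6 and removes its equation (H = max(J, N) + 2).
G = -3H + 2  [with H=6]  = -16
Without intervention: J = -2N + 2K + 6  [with N=6, K=5]  = 4; H = max(J, N) + 2  [with J=4, N=6]  = 8; G = -3H + 2  [with H=8]  = -22.
Change = -16 − (-22) = 6.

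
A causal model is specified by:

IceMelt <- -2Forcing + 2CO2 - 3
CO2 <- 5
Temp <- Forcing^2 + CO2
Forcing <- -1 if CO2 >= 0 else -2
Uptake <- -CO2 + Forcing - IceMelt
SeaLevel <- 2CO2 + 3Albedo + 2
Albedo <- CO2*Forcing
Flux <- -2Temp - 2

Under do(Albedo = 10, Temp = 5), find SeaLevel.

The joint intervention fixes Albedo = 10, Temp = 5, removing each variable's own equation.
SeaLevel = 2CO2 + 3Albedo + 2  [with CO2=5, Albedo=10]  = 42

42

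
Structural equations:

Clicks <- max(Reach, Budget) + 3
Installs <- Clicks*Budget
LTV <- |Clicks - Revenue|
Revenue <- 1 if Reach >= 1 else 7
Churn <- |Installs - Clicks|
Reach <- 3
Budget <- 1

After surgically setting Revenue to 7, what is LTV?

Intervening sets Revenue = 7 and removes its equation (Revenue <- 1 if Reach >= 1 else 7).
Clicks = max(Reach, Budget) + 3  [with Reach=3, Budget=1]  = 6
LTV = |Clicks - Revenue|  [with Clicks=6, Revenue=7]  = 1

1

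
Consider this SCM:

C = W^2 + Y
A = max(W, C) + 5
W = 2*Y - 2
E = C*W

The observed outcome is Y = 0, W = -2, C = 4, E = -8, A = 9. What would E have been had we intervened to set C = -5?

The intervention breaks the incoming arrows to C: C = W^2 + Y no longer applies, and C = -5.
W = 2*Y - 2  [with Y=0]  = -2
E = C*W  [with C=-5, W=-2]  = 10

10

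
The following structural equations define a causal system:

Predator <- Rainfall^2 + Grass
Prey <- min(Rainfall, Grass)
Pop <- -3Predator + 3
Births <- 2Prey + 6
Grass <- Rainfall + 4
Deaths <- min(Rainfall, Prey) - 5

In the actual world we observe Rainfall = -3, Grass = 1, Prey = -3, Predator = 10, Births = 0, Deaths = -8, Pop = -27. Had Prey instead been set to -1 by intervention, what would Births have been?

do(Prey=-1) replaces the equation Prey <- min(Rainfall, Grass) with the constant Prey = -1.
Births = 2Prey + 6  [with Prey=-1]  = 4

4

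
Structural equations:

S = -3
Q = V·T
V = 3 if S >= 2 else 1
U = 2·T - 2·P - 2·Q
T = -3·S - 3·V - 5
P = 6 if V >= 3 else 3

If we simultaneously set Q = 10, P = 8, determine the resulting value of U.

-34

The joint intervention fixes Q = 10, P = 8, removing each variable's own equation.
V = 3 if S >= 2 else 1  [with S=-3]  = 1
T = -3·S - 3·V - 5  [with S=-3, V=1]  = 1
U = 2·T - 2·P - 2·Q  [with T=1, P=8, Q=10]  = -34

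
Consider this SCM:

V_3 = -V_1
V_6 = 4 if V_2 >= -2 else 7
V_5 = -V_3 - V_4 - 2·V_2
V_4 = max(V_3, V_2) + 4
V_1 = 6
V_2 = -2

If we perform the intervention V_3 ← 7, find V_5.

-14

do(V_3=7) replaces the equation V_3 = -V_1 with the constant V_3 = 7.
V_4 = max(V_3, V_2) + 4  [with V_3=7, V_2=-2]  = 11
V_5 = -V_3 - V_4 - 2·V_2  [with V_3=7, V_4=11, V_2=-2]  = -14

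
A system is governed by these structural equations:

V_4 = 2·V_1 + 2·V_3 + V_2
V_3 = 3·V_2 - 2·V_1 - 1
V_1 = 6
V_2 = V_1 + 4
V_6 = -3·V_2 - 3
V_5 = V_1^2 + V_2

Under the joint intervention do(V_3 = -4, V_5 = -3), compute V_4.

The joint intervention fixes V_3 = -4, V_5 = -3, removing each variable's own equation.
V_2 = V_1 + 4  [with V_1=6]  = 10
V_4 = 2·V_1 + 2·V_3 + V_2  [with V_1=6, V_3=-4, V_2=10]  = 14

14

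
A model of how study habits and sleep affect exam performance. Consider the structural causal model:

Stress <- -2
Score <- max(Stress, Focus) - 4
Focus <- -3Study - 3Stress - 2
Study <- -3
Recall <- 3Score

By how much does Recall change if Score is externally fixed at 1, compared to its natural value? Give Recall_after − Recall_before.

-24

Intervening sets Score = 1 and removes its equation (Score <- max(Stress, Focus) - 4).
Recall = 3Score  [with Score=1]  = 3
Without intervention: Focus = -3Study - 3Stress - 2  [with Study=-3, Stress=-2]  = 13; Score = max(Stress, Focus) - 4  [with Stress=-2, Focus=13]  = 9; Recall = 3Score  [with Score=9]  = 27.
Change = 3 − 27 = -24.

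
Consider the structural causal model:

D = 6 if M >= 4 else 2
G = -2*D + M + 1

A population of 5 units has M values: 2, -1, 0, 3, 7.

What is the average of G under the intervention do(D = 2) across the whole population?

-0.8

The intervention sets D=2 in all 5 units regardless of M. Recomputing G per unit gives -1, -4, -3, 0, 4; average -0.8.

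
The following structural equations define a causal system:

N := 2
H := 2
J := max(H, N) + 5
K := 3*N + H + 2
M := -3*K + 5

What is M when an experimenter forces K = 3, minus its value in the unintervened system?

Intervening sets K = 3 and removes its equation (K := 3*N + H + 2).
M = -3*K + 5  [with K=3]  = -4
Without intervention: K = 3*N + H + 2  [with N=2, H=2]  = 10; M = -3*K + 5  [with K=10]  = -25.
Change = -4 − (-25) = 21.

21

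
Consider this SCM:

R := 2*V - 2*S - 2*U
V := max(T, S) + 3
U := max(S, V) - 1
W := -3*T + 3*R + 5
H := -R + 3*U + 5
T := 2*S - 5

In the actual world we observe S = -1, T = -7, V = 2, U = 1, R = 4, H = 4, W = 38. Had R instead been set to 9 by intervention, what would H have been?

-1

The intervention breaks the incoming arrows to R: R := 2*V - 2*S - 2*U no longer applies, and R = 9.
T = 2*S - 5  [with S=-1]  = -7
V = max(T, S) + 3  [with T=-7, S=-1]  = 2
U = max(S, V) - 1  [with S=-1, V=2]  = 1
H = -R + 3*U + 5  [with R=9, U=1]  = -1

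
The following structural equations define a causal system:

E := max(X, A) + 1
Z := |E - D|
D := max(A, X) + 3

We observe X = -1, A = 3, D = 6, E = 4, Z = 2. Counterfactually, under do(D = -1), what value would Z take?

do(D=-1) replaces the equation D := max(A, X) + 3 with the constant D = -1.
E = max(X, A) + 1  [with X=-1, A=3]  = 4
Z = |E - D|  [with E=4, D=-1]  = 5

5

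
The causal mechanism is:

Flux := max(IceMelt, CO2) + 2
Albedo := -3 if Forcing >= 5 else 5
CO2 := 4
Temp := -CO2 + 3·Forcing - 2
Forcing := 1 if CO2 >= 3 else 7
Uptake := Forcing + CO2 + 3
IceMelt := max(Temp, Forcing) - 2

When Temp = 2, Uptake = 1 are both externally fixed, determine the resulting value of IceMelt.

The joint intervention fixes Temp = 2, Uptake = 1, removing each variable's own equation.
Forcing = 1 if CO2 >= 3 else 7  [with CO2=4]  = 1
IceMelt = max(Temp, Forcing) - 2  [with Temp=2, Forcing=1]  = 0

0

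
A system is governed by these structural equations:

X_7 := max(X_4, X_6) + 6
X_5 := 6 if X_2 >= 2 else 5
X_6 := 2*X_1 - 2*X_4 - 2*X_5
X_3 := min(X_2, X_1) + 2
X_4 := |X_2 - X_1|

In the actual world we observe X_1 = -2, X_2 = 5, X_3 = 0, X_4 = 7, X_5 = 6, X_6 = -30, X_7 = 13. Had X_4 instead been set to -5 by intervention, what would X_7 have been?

The intervention breaks the incoming arrows to X_4: X_4 := |X_2 - X_1| no longer applies, and X_4 = -5.
X_5 = 6 if X_2 >= 2 else 5  [with X_2=5]  = 6
X_6 = 2*X_1 - 2*X_4 - 2*X_5  [with X_1=-2, X_4=-5, X_5=6]  = -6
X_7 = max(X_4, X_6) + 6  [with X_4=-5, X_6=-6]  = 1

1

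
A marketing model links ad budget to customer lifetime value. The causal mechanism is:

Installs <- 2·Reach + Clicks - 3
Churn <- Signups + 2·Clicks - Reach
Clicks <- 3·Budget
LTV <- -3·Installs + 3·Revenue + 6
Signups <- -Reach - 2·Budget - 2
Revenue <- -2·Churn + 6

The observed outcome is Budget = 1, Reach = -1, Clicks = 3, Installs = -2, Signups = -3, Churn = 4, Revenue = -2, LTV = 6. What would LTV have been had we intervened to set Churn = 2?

Intervening sets Churn = 2 and removes its equation (Churn <- Signups + 2·Clicks - Reach).
Clicks = 3·Budget  [with Budget=1]  = 3
Installs = 2·Reach + Clicks - 3  [with Reach=-1, Clicks=3]  = -2
Revenue = -2·Churn + 6  [with Churn=2]  = 2
LTV = -3·Installs + 3·Revenue + 6  [with Installs=-2, Revenue=2]  = 18

18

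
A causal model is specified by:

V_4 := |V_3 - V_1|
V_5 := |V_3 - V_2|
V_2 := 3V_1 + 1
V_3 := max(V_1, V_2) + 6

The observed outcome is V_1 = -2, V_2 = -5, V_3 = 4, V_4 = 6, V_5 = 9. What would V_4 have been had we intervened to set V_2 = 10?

Under do(V_2=10), the mechanism V_2 := 3V_1 + 1 is discarded; V_2 is fixed at 10.
V_3 = max(V_1, V_2) + 6  [with V_1=-2, V_2=10]  = 16
V_4 = |V_3 - V_1|  [with V_3=16, V_1=-2]  = 18

18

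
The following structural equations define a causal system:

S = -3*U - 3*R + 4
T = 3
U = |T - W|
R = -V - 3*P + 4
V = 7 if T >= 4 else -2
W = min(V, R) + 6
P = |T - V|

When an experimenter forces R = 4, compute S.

-11

The intervention breaks the incoming arrows to R: R = -V - 3*P + 4 no longer applies, and R = 4.
V = 7 if T >= 4 else -2  [with T=3]  = -2
W = min(V, R) + 6  [with V=-2, R=4]  = 4
U = |T - W|  [with T=3, W=4]  = 1
S = -3*U - 3*R + 4  [with U=1, R=4]  = -11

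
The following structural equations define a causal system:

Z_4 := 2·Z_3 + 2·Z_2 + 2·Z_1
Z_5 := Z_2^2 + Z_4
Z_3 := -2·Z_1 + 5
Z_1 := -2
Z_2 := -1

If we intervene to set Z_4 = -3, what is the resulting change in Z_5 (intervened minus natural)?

Intervening sets Z_4 = -3 and removes its equation (Z_4 := 2·Z_3 + 2·Z_2 + 2·Z_1).
Z_5 = Z_2^2 + Z_4  [with Z_2=-1, Z_4=-3]  = -2
Without intervention: Z_3 = -2·Z_1 + 5  [with Z_1=-2]  = 9; Z_4 = 2·Z_3 + 2·Z_2 + 2·Z_1  [with Z_3=9, Z_2=-1, Z_1=-2]  = 12; Z_5 = Z_2^2 + Z_4  [with Z_2=-1, Z_4=12]  = 13.
Change = -2 − 13 = -15.

-15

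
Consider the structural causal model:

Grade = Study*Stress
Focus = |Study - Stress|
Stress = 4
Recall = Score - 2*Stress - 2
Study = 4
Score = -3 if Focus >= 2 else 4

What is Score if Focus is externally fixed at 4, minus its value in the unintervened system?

The intervention breaks the incoming arrows to Focus: Focus = |Study - Stress| no longer applies, and Focus = 4.
Score = -3 if Focus >= 2 else 4  [with Focus=4]  = -3
Without intervention: Focus = |Study - Stress|  [with Study=4, Stress=4]  = 0; Score = -3 if Focus >= 2 else 4  [with Focus=0]  = 4.
Change = -3 − 4 = -7.

-7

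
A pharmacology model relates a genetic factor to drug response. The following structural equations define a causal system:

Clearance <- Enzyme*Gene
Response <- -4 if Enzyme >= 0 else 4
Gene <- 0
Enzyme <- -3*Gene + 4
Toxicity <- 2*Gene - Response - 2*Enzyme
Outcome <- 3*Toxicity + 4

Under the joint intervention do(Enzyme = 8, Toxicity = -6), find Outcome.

-14

The joint intervention fixes Enzyme = 8, Toxicity = -6, removing each variable's own equation.
Outcome = 3*Toxicity + 4  [with Toxicity=-6]  = -14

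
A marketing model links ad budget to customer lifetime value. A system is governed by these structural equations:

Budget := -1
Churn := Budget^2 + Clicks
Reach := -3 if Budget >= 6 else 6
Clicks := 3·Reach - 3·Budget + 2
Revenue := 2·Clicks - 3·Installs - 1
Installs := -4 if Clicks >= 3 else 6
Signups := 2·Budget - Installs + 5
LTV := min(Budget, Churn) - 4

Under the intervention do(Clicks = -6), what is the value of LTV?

The intervention breaks the incoming arrows to Clicks: Clicks := 3·Reach - 3·Budget + 2 no longer applies, and Clicks = -6.
Churn = Budget^2 + Clicks  [with Budget=-1, Clicks=-6]  = -5
LTV = min(Budget, Churn) - 4  [with Budget=-1, Churn=-5]  = -9

-9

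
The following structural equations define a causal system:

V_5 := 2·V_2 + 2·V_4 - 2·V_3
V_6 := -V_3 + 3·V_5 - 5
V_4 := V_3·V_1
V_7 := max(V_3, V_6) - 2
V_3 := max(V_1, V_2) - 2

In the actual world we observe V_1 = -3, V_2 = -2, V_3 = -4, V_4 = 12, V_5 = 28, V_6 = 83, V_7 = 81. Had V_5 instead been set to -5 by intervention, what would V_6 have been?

-16

The intervention breaks the incoming arrows to V_5: V_5 := 2·V_2 + 2·V_4 - 2·V_3 no longer applies, and V_5 = -5.
V_3 = max(V_1, V_2) - 2  [with V_1=-3, V_2=-2]  = -4
V_6 = -V_3 + 3·V_5 - 5  [with V_3=-4, V_5=-5]  = -16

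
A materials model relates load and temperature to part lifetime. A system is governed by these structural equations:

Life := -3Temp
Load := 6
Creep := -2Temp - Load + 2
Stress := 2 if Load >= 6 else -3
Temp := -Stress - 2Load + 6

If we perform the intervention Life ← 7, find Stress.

Under do(Life=7), the mechanism Life := -3Temp is discarded; Life is fixed at 7.
No directed path runs from Life to Stress, so Stress keeps its natural value.
Stress = 2 if Load >= 6 else -3  [with Load=6]  = 2

2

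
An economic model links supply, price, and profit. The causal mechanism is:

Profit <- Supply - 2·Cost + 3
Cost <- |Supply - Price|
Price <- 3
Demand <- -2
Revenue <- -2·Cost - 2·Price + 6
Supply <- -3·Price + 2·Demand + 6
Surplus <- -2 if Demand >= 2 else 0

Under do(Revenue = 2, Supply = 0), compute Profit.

The joint intervention fixes Revenue = 2, Supply = 0, removing each variable's own equation.
Cost = |Supply - Price|  [with Supply=0, Price=3]  = 3
Profit = Supply - 2·Cost + 3  [with Supply=0, Cost=3]  = -3

-3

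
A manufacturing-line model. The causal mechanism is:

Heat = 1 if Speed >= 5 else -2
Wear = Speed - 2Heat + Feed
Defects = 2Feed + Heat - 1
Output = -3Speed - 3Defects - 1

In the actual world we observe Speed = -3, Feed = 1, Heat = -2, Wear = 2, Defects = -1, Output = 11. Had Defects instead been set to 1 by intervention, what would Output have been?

5

The intervention breaks the incoming arrows to Defects: Defects = 2Feed + Heat - 1 no longer applies, and Defects = 1.
Output = -3Speed - 3Defects - 1  [with Speed=-3, Defects=1]  = 5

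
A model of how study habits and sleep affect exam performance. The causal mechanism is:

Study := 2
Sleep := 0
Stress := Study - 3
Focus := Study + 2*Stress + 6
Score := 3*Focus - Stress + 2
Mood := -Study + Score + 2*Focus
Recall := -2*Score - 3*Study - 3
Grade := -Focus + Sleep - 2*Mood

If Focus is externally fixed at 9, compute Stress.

-1

Under do(Focus=9), the mechanism Focus := Study + 2*Stress + 6 is discarded; Focus is fixed at 9.
Since Stress is not a descendant of the intervened variable, it is unaffected.
Stress = Study - 3  [with Study=2]  = -1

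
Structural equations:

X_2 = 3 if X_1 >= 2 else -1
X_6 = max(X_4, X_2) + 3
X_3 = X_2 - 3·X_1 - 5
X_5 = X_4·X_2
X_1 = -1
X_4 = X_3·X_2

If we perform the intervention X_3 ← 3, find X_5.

do(X_3=3) replaces the equation X_3 = X_2 - 3·X_1 - 5 with the constant X_3 = 3.
X_2 = 3 if X_1 >= 2 else -1  [with X_1=-1]  = -1
X_4 = X_3·X_2  [with X_3=3, X_2=-1]  = -3
X_5 = X_4·X_2  [with X_4=-3, X_2=-1]  = 3

3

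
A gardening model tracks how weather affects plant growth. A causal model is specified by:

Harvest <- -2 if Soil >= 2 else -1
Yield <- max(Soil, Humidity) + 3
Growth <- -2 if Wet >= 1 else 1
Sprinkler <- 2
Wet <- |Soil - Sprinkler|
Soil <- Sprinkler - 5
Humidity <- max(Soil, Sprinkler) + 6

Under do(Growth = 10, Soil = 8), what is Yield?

17

The joint intervention fixes Growth = 10, Soil = 8, removing each variable's own equation.
Humidity = max(Soil, Sprinkler) + 6  [with Soil=8, Sprinkler=2]  = 14
Yield = max(Soil, Humidity) + 3  [with Soil=8, Humidity=14]  = 17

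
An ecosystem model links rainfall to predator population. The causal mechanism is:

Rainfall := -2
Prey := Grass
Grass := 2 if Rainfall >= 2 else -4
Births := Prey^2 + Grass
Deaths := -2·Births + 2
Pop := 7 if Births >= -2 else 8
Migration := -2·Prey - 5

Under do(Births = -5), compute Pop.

The intervention breaks the incoming arrows to Births: Births := Prey^2 + Grass no longer applies, and Births = -5.
Pop = 7 if Births >= -2 else 8  [with Births=-5]  = 8

8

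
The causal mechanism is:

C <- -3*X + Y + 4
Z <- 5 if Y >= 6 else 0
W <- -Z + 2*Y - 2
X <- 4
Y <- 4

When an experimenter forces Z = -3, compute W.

do(Z=-3) replaces the equation Z <- 5 if Y >= 6 else 0 with the constant Z = -3.
W = -Z + 2*Y - 2  [with Z=-3, Y=4]  = 9

9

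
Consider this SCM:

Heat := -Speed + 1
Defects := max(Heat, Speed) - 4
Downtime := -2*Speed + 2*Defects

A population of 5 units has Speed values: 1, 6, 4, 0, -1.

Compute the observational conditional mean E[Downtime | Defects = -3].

-7

Conditioning on Defects=-3 selects the 2 unit(s) with Speed ∈ {1, 0}. Their Downtime values: -8, -6. Mean = -7.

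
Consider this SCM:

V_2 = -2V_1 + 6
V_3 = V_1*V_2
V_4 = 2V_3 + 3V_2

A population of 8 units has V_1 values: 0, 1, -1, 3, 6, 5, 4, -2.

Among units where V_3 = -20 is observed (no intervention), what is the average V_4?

E[V_4|V_3=-20] averages over only the 2 units with V_3=-20 (V_1 = 5, -2): V_4 = -52, -10, mean -31.

-31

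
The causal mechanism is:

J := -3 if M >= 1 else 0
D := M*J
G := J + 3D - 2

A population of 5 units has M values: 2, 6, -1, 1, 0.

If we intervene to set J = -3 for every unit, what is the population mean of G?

-19.4

do(J=-3) breaks J's dependence on M. With J=-3 fixed, G across the units is -23, -59, 4, -14, -5, mean -19.4.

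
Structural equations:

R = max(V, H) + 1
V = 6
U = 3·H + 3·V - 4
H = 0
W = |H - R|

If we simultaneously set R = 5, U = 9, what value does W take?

The joint intervention fixes R = 5, U = 9, removing each variable's own equation.
W = |H - R|  [with H=0, R=5]  = 5

5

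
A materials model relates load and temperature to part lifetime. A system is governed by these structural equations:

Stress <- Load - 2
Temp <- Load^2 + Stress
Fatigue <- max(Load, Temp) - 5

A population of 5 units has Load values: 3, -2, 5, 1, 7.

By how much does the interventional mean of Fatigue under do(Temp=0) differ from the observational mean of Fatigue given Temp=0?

Under do(Temp=0), Temp's equation is replaced by Temp=0 for every unit. Per-unit Fatigue: -2, -5, 0, -4, 2. Mean = -1.8.
Observing Temp=0 restricts to units where Temp's equation naturally yields 0: Load ∈ {-2, 1}. In that subpopulation Fatigue = -5, -4, mean -4.5.
Difference = -1.8 − (-4.5) = 2.7.

2.7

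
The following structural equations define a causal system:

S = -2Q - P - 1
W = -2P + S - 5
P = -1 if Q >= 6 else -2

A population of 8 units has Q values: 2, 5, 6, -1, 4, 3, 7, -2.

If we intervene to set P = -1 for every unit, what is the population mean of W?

-9

do(P=-1) breaks P's dependence on Q. With P=-1 fixed, W across the units is -7, -13, -15, -1, -11, -9, -17, 1, mean -9.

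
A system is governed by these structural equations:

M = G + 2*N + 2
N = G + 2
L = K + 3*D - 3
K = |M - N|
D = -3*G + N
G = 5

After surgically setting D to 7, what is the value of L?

The intervention breaks the incoming arrows to D: D = -3*G + N no longer applies, and D = 7.
N = G + 2  [with G=5]  = 7
M = G + 2*N + 2  [with G=5, N=7]  = 21
K = |M - N|  [with M=21, N=7]  = 14
L = K + 3*D - 3  [with K=14, D=7]  = 32

32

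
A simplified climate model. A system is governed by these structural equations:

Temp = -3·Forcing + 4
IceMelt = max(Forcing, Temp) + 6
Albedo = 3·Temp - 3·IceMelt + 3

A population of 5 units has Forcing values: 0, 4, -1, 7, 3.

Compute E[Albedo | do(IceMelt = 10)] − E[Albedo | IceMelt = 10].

-5.4

Under do(IceMelt=10), IceMelt's equation is replaced by IceMelt=10 for every unit. Per-unit Albedo: -15, -51, -6, -78, -42. Mean = -38.4.
E[Albedo|IceMelt=10] averages over only the 2 units with IceMelt=10 (Forcing = 0, 4): Albedo = -15, -51, mean -33.
Difference = -38.4 − (-33) = -5.4.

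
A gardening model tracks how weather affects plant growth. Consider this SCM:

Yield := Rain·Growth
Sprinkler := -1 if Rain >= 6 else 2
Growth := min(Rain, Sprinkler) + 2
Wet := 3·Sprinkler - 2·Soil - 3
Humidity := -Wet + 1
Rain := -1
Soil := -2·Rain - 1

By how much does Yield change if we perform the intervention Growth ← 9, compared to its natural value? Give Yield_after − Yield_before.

-8

Under do(Growth=9), the mechanism Growth := min(Rain, Sprinkler) + 2 is discarded; Growth is fixed at 9.
Yield = Rain·Growth  [with Rain=-1, Growth=9]  = -9
Without intervention: Sprinkler = -1 if Rain >= 6 else 2  [with Rain=-1]  = 2; Growth = min(Rain, Sprinkler) + 2  [with Rain=-1, Sprinkler=2]  = 1; Yield = Rain·Growth  [with Rain=-1, Growth=1]  = -1.
Change = -9 − (-1) = -8.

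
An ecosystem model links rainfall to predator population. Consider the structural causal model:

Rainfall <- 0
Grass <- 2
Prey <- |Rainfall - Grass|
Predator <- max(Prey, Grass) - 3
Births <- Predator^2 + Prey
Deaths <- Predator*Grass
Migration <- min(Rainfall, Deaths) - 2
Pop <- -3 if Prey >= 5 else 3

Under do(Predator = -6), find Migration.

-14

The intervention breaks the incoming arrows to Predator: Predator <- max(Prey, Grass) - 3 no longer applies, and Predator = -6.
Deaths = Predator*Grass  [with Predator=-6, Grass=2]  = -12
Migration = min(Rainfall, Deaths) - 2  [with Rainfall=0, Deaths=-12]  = -14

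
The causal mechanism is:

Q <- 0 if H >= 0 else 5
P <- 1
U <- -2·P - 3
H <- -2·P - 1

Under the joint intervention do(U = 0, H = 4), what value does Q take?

0

Setting U = 0, H = 4 by intervention discards those variables' equations.
Q = 0 if H >= 0 else 5  [with H=4]  = 0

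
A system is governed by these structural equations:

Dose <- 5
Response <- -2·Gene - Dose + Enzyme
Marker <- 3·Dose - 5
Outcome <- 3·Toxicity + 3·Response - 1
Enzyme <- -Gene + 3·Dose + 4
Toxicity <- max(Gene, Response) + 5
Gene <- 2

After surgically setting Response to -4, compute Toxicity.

The intervention breaks the incoming arrows to Response: Response <- -2·Gene - Dose + Enzyme no longer applies, and Response = -4.
Toxicity = max(Gene, Response) + 5  [with Gene=2, Response=-4]  = 7

7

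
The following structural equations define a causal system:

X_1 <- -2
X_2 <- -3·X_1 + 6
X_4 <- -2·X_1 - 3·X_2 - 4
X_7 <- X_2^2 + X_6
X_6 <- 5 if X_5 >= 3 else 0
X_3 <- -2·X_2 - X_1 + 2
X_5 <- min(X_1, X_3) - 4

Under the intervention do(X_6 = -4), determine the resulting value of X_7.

140

Intervening sets X_6 = -4 and removes its equation (X_6 <- 5 if X_5 >= 3 else 0).
X_2 = -3·X_1 + 6  [with X_1=-2]  = 12
X_7 = X_2^2 + X_6  [with X_2=12, X_6=-4]  = 140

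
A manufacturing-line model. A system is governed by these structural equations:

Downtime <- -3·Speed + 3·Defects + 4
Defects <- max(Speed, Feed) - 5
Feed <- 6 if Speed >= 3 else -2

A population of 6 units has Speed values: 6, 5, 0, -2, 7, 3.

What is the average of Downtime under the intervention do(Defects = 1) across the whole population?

-2.5

The intervention sets Defects=1 in all 6 units regardless of Speed. Recomputing Downtime per unit gives -11, -8, 7, 13, -14, -2; average -2.5.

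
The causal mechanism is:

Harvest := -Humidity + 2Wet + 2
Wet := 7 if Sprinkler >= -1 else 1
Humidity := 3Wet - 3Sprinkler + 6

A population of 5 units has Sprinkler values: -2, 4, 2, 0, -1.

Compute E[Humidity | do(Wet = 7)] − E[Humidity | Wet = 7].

1.95

The intervention sets Wet=7 in all 5 units regardless of Sprinkler. Recomputing Humidity per unit gives 33, 15, 21, 27, 30; average 25.2.
Conditioning on Wet=7 selects the 4 unit(s) with Sprinkler ∈ {4, 2, 0, -1}. Their Humidity values: 15, 21, 27, 30. Mean = 23.25.
Difference = 25.2 − 23.25 = 1.95.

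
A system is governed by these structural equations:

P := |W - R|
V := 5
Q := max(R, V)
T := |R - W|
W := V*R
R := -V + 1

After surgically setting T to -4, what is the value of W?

do(T=-4) replaces the equation T := |R - W| with the constant T = -4.
No directed path runs from T to W, so W keeps its natural value.
R = -V + 1  [with V=5]  = -4
W = V*R  [with V=5, R=-4]  = -20

-20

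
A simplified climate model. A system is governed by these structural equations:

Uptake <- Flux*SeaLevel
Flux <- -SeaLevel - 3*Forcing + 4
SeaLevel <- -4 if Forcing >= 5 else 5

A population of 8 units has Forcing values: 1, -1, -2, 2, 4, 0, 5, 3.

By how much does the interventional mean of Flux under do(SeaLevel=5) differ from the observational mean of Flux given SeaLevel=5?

-1.5

Under do(SeaLevel=5), SeaLevel's equation is replaced by SeaLevel=5 for every unit. Per-unit Flux: -4, 2, 5, -7, -13, -1, -16, -10. Mean = -5.5.
Observing SeaLevel=5 restricts to units where SeaLevel's equation naturally yields 5: Forcing ∈ {1, -1, -2, 2, 4, 0, 3}. In that subpopulation Flux = -4, 2, 5, -7, -13, -1, -10, mean -4.
Difference = -5.5 − (-4) = -1.5.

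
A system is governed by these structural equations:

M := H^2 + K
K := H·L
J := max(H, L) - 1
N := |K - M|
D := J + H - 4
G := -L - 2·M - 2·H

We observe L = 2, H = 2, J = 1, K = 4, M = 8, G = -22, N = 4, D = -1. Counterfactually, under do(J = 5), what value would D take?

3

The intervention breaks the incoming arrows to J: J := max(H, L) - 1 no longer applies, and J = 5.
D = J + H - 4  [with J=5, H=2]  = 3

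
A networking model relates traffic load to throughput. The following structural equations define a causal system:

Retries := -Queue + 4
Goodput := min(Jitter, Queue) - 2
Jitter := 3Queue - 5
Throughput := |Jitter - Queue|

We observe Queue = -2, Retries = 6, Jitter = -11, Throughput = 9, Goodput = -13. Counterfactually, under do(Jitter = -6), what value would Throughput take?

4

The intervention breaks the incoming arrows to Jitter: Jitter := 3Queue - 5 no longer applies, and Jitter = -6.
Throughput = |Jitter - Queue|  [with Jitter=-6, Queue=-2]  = 4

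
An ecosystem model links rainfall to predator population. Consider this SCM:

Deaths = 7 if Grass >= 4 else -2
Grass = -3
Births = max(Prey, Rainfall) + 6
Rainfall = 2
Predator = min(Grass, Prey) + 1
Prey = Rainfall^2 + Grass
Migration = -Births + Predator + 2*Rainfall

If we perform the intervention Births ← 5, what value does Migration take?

-3

Under do(Births=5), the mechanism Births = max(Prey, Rainfall) + 6 is discarded; Births is fixed at 5.
Prey = Rainfall^2 + Grass  [with Rainfall=2, Grass=-3]  = 1
Predator = min(Grass, Prey) + 1  [with Grass=-3, Prey=1]  = -2
Migration = -Births + Predator + 2*Rainfall  [with Births=5, Predator=-2, Rainfall=2]  = -3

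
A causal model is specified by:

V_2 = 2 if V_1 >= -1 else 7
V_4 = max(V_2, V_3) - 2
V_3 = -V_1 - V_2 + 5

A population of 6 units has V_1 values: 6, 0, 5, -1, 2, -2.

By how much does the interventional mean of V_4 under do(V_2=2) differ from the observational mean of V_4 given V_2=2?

0.4

The intervention sets V_2=2 in all 6 units regardless of V_1. Recomputing V_4 per unit gives 0, 1, 0, 2, 0, 3; average 1.
Observing V_2=2 restricts to units where V_2's equation naturally yields 2: V_1 ∈ {6, 0, 5, -1, 2}. In that subpopulation V_4 = 0, 1, 0, 2, 0, mean 0.6.
Difference = 1 − 0.6 = 0.4.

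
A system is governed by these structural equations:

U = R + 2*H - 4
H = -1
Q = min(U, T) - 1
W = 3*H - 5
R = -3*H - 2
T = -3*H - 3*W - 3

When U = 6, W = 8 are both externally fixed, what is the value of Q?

-25

The joint intervention fixes U = 6, W = 8, removing each variable's own equation.
T = -3*H - 3*W - 3  [with H=-1, W=8]  = -24
Q = min(U, T) - 1  [with U=6, T=-24]  = -25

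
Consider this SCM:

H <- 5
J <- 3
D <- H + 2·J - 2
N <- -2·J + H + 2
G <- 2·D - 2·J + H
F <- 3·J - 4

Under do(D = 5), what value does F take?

The intervention breaks the incoming arrows to D: D <- H + 2·J - 2 no longer applies, and D = 5.
No directed path runs from D to F, so F keeps its natural value.
F = 3·J - 4  [with J=3]  = 5

5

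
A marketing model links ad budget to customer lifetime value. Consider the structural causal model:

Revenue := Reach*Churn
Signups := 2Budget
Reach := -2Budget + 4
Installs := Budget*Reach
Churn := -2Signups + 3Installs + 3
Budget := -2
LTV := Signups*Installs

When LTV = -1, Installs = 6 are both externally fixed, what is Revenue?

Setting LTV = -1, Installs = 6 by intervention discards those variables' equations.
Reach = -2Budget + 4  [with Budget=-2]  = 8
Signups = 2Budget  [with Budget=-2]  = -4
Churn = -2Signups + 3Installs + 3  [with Signups=-4, Installs=6]  = 29
Revenue = Reach*Churn  [with Reach=8, Churn=29]  = 232

232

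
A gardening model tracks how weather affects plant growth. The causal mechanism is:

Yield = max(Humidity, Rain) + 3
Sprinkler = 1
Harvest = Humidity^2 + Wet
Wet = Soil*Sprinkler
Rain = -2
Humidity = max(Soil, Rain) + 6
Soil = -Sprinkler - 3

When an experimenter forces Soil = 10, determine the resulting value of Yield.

19

The intervention breaks the incoming arrows to Soil: Soil = -Sprinkler - 3 no longer applies, and Soil = 10.
Humidity = max(Soil, Rain) + 6  [with Soil=10, Rain=-2]  = 16
Yield = max(Humidity, Rain) + 3  [with Humidity=16, Rain=-2]  = 19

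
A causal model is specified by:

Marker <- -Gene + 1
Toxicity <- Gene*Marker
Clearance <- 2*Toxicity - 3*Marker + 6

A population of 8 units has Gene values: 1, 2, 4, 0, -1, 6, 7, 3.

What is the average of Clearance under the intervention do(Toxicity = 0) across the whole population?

11.25

Under do(Toxicity=0), Toxicity's equation is replaced by Toxicity=0 for every unit. Per-unit Clearance: 6, 9, 15, 3, 0, 21, 24, 12. Mean = 11.25.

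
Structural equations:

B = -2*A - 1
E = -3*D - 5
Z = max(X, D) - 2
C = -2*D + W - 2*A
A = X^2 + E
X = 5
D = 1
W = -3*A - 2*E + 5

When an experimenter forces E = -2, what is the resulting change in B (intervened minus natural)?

The intervention breaks the incoming arrows to E: E = -3*D - 5 no longer applies, and E = -2.
A = X^2 + E  [with X=5, E=-2]  = 23
B = -2*A - 1  [with A=23]  = -47
Without intervention: E = -3*D - 5  [with D=1]  = -8; A = X^2 + E  [with X=5, E=-8]  = 17; B = -2*A - 1  [with A=17]  = -35.
Change = -47 − (-35) = -12.

-12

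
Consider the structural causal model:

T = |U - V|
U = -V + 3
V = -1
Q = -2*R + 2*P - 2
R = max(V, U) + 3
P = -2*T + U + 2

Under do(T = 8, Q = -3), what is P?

Setting T = 8, Q = -3 by intervention discards those variables' equations.
U = -V + 3  [with V=-1]  = 4
P = -2*T + U + 2  [with T=8, U=4]  = -10

-10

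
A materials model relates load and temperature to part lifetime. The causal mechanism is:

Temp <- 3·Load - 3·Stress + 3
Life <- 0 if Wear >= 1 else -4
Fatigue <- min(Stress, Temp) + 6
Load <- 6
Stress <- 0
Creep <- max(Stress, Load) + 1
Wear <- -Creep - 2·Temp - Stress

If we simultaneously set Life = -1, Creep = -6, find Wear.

Under do(Life = -1, Creep = -6), each intervened variable's structural equation is replaced by its fixed value.
Temp = 3·Load - 3·Stress + 3  [with Load=6, Stress=0]  = 21
Wear = -Creep - 2·Temp - Stress  [with Creep=-6, Temp=21, Stress=0]  = -36

-36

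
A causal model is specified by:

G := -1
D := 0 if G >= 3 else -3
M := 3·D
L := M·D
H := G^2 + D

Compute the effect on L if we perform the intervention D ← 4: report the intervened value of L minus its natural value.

21

Under do(D=4), the mechanism D := 0 if G >= 3 else -3 is discarded; D is fixed at 4.
M = 3·D  [with D=4]  = 12
L = M·D  [with M=12, D=4]  = 48
Without intervention: D = 0 if G >= 3 else -3  [with G=-1]  = -3; M = 3·D  [with D=-3]  = -9; L = M·D  [with M=-9, D=-3]  = 27.
Change = 48 − 27 = 21.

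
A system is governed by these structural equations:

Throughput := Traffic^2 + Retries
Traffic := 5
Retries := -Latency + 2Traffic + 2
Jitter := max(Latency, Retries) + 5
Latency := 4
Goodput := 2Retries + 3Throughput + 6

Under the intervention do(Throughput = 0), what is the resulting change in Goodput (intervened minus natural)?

-99

The intervention breaks the incoming arrows to Throughput: Throughput := Traffic^2 + Retries no longer applies, and Throughput = 0.
Retries = -Latency + 2Traffic + 2  [with Latency=4, Traffic=5]  = 8
Goodput = 2Retries + 3Throughput + 6  [with Retries=8, Throughput=0]  = 22
Without intervention: Retries = -Latency + 2Traffic + 2  [with Latency=4, Traffic=5]  = 8; Throughput = Traffic^2 + Retries  [with Traffic=5, Retries=8]  = 33; Goodput = 2Retries + 3Throughput + 6  [with Retries=8, Throughput=33]  = 121.
Change = 22 − 121 = -99.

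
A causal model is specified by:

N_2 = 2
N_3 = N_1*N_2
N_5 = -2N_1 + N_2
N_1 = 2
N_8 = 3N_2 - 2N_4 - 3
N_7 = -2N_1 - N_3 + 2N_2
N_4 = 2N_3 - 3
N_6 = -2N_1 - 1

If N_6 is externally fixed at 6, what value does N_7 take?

-4

Intervening sets N_6 = 6 and removes its equation (N_6 = -2N_1 - 1).
No directed path runs from N_6 to N_7, so N_7 keeps its natural value.
N_3 = N_1*N_2  [with N_1=2, N_2=2]  = 4
N_7 = -2N_1 - N_3 + 2N_2  [with N_1=2, N_3=4, N_2=2]  = -4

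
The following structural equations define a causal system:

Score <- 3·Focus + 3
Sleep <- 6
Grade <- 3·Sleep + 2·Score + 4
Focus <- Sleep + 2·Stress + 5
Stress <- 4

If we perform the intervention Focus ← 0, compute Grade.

28

do(Focus=0) replaces the equation Focus <- Sleep + 2·Stress + 5 with the constant Focus = 0.
Score = 3·Focus + 3  [with Focus=0]  = 3
Grade = 3·Sleep + 2·Score + 4  [with Sleep=6, Score=3]  = 28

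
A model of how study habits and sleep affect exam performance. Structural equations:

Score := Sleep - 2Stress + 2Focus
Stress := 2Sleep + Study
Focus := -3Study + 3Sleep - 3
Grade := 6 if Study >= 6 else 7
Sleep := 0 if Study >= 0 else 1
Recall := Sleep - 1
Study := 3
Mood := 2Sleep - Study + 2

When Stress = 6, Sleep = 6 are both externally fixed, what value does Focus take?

The joint intervention fixes Stress = 6, Sleep = 6, removing each variable's own equation.
Focus = -3Study + 3Sleep - 3  [with Study=3, Sleep=6]  = 6

6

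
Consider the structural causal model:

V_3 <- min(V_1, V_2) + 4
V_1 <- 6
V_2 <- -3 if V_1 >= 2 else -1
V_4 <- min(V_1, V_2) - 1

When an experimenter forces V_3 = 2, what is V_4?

The intervention breaks the incoming arrows to V_3: V_3 <- min(V_1, V_2) + 4 no longer applies, and V_3 = 2.
V_4 is not downstream of the intervention, so its value is determined by the original equations.
V_2 = -3 if V_1 >= 2 else -1  [with V_1=6]  = -3
V_4 = min(V_1, V_2) - 1  [with V_1=6, V_2=-3]  = -4

-4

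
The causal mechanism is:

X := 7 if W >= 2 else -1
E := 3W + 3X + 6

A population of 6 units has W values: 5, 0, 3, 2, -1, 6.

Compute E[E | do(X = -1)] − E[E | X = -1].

9

The intervention sets X=-1 in all 6 units regardless of W. Recomputing E per unit gives 18, 3, 12, 9, 0, 21; average 10.5.
Conditioning on X=-1 selects the 2 unit(s) with W ∈ {0, -1}. Their E values: 3, 0. Mean = 1.5.
Difference = 10.5 − 1.5 = 9.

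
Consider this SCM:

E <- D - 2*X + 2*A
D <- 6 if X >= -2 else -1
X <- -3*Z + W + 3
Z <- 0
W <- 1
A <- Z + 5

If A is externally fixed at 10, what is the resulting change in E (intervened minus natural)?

10

Under do(A=10), the mechanism A <- Z + 5 is discarded; A is fixed at 10.
X = -3*Z + W + 3  [with Z=0, W=1]  = 4
D = 6 if X >= -2 else -1  [with X=4]  = 6
E = D - 2*X + 2*A  [with D=6, X=4, A=10]  = 18
Without intervention: X = -3*Z + W + 3  [with Z=0, W=1]  = 4; A = Z + 5  [with Z=0]  = 5; D = 6 if X >= -2 else -1  [with X=4]  = 6; E = D - 2*X + 2*A  [with D=6, X=4, A=5]  = 8.
Change = 18 − 8 = 10.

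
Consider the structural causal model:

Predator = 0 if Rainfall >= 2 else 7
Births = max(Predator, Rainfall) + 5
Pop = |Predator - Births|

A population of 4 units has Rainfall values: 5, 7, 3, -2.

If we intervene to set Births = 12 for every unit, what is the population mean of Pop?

Every unit gets Births=12 under the intervention. Pop values become 12, 12, 12, 5; E[Pop|do(Births=12)] = 10.25.

10.25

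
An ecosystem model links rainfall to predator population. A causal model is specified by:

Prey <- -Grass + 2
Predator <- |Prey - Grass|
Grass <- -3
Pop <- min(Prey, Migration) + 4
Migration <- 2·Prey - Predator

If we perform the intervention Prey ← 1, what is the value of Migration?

Under do(Prey=1), the mechanism Prey <- -Grass + 2 is discarded; Prey is fixed at 1.
Predator = |Prey - Grass|  [with Prey=1, Grass=-3]  = 4
Migration = 2·Prey - Predator  [with Prey=1, Predator=4]  = -2

-2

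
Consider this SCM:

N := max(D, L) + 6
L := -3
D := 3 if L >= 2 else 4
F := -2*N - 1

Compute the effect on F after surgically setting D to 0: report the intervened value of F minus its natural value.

Under do(D=0), the mechanism D := 3 if L >= 2 else 4 is discarded; D is fixed at 0.
N = max(D, L) + 6  [with D=0, L=-3]  = 6
F = -2*N - 1  [with N=6]  = -13
Without intervention: D = 3 if L >= 2 else 4  [with L=-3]  = 4; N = max(D, L) + 6  [with D=4, L=-3]  = 10; F = -2*N - 1  [with N=10]  = -21.
Change = -13 − (-21) = 8.

8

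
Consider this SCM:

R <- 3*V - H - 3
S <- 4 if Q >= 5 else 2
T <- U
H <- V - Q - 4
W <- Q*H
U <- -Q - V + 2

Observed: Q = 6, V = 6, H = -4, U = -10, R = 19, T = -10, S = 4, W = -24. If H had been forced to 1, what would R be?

do(H=1) replaces the equation H <- V - Q - 4 with the constant H = 1.
R = 3*V - H - 3  [with V=6, H=1]  = 14

14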